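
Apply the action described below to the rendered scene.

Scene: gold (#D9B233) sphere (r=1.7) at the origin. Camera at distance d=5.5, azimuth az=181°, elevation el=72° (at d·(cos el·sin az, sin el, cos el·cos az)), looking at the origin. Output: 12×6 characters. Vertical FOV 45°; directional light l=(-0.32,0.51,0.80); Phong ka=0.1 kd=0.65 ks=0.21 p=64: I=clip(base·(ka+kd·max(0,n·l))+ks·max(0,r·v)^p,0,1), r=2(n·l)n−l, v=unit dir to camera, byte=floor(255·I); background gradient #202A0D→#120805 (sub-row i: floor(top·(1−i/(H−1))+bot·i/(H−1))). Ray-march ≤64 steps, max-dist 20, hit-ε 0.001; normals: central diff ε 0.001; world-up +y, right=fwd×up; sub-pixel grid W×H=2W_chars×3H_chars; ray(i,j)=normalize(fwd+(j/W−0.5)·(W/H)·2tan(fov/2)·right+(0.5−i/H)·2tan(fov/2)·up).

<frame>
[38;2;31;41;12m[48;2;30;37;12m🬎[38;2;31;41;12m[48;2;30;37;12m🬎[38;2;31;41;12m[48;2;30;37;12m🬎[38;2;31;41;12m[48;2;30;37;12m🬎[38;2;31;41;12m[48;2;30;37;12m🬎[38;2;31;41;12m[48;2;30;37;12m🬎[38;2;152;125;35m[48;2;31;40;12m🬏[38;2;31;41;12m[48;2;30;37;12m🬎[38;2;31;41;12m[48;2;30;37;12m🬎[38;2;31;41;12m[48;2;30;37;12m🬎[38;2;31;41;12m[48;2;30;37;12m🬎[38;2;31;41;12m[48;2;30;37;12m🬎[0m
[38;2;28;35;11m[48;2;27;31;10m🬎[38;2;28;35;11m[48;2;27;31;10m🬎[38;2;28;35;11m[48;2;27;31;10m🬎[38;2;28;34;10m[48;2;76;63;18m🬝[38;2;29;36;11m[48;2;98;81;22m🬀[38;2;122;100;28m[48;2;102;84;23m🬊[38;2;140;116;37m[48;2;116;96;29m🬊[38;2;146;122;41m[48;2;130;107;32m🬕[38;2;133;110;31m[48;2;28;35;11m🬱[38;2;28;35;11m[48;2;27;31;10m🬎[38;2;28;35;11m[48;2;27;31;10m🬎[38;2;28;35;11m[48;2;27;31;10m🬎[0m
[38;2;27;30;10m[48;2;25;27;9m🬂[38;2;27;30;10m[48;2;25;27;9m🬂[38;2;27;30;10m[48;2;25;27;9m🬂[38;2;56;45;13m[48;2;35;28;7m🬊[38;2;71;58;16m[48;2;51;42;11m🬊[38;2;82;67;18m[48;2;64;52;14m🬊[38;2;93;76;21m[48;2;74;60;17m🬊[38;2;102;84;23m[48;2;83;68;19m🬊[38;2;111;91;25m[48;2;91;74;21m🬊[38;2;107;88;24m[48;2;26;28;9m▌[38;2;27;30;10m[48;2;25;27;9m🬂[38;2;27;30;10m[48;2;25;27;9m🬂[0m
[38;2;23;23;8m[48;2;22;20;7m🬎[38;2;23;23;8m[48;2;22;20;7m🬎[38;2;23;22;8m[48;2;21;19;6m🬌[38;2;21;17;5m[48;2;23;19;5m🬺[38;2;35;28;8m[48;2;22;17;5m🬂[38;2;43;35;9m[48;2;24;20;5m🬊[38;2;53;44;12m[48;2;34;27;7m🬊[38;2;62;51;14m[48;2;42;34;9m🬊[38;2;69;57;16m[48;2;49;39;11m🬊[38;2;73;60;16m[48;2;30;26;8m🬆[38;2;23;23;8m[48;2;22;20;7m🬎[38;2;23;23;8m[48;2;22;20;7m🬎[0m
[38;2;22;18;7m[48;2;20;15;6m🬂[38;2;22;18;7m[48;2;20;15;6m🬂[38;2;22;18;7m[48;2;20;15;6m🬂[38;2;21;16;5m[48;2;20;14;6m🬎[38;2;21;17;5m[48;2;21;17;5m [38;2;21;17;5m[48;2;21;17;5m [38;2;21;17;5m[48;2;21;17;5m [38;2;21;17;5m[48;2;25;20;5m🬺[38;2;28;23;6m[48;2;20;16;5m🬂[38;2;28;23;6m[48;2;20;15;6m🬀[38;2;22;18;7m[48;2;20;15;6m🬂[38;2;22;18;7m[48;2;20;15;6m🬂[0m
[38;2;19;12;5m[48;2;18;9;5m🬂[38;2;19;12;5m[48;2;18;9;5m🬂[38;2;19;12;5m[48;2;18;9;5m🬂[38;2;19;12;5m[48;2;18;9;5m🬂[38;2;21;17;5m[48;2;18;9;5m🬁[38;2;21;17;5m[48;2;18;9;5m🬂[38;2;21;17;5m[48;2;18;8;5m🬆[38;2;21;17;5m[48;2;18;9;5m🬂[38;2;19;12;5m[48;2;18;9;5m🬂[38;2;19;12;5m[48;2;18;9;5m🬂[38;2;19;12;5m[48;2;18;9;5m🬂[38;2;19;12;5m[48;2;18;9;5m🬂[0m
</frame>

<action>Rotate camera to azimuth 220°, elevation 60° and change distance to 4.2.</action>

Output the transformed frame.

<frame>
[38;2;31;41;12m[48;2;30;37;12m🬎[38;2;31;41;12m[48;2;30;37;12m🬎[38;2;31;41;12m[48;2;30;37;12m🬎[38;2;33;38;11m[48;2;52;42;12m🬕[38;2;32;42;13m[48;2;70;57;16m🬀[38;2;93;76;21m[48;2;82;68;19m🬊[38;2;111;91;25m[48;2;99;81;23m🬊[38;2;129;106;30m[48;2;116;94;27m🬊[38;2;32;42;13m[48;2;136;112;32m🬂[38;2;148;121;34m[48;2;31;40;12m🬏[38;2;31;41;12m[48;2;30;37;12m🬎[38;2;31;41;12m[48;2;30;37;12m🬎[0m
[38;2;28;35;11m[48;2;27;31;10m🬎[38;2;28;35;11m[48;2;27;31;10m🬎[38;2;29;36;11m[48;2;21;17;5m🬀[38;2;41;34;9m[48;2;31;25;7m▐[38;2;60;49;14m[48;2;50;41;11m🬊[38;2;76;62;17m[48;2;66;54;15m🬊[38;2;91;75;21m[48;2;81;66;19m🬊[38;2;107;88;25m[48;2;96;79;22m🬊[38;2;122;101;32m[48;2;157;136;67m🬕[38;2;150;125;45m[48;2;136;111;32m🬑[38;2;148;121;34m[48;2;28;34;10m🬓[38;2;28;35;11m[48;2;27;31;10m🬎[0m
[38;2;27;30;10m[48;2;25;27;9m🬂[38;2;26;28;9m[48;2;21;17;5m▌[38;2;21;17;5m[48;2;21;17;5m [38;2;32;26;7m[48;2;22;18;5m🬁[38;2;44;36;10m[48;2;34;28;7m🬊[38;2;60;49;13m[48;2;50;41;11m🬊[38;2;74;61;17m[48;2;65;53;15m🬊[38;2;89;73;20m[48;2;79;64;18m🬊[38;2;118;98;34m[48;2;97;79;22m🬁[38;2;129;107;36m[48;2;111;91;26m🬂[38;2;140;115;32m[48;2;126;103;29m🬊[38;2;27;30;10m[48;2;25;27;9m🬂[0m
[38;2;23;23;8m[48;2;22;20;7m🬎[38;2;23;23;8m[48;2;21;17;5m🬄[38;2;21;17;5m[48;2;21;17;5m [38;2;21;17;5m[48;2;21;17;5m [38;2;32;26;7m[48;2;22;18;5m🬁[38;2;43;35;9m[48;2;32;26;7m🬊[38;2;57;47;13m[48;2;47;38;10m🬊[38;2;71;58;16m[48;2;61;50;14m🬊[38;2;85;70;19m[48;2;75;61;17m🬊[38;2;101;82;23m[48;2;90;73;20m🬊[38;2;118;96;27m[48;2;105;86;24m🬊[38;2;23;23;8m[48;2;22;20;7m🬎[0m
[38;2;22;18;7m[48;2;20;15;6m🬂[38;2;21;17;6m[48;2;20;15;6m🬂[38;2;21;17;5m[48;2;21;17;5m [38;2;21;17;5m[48;2;21;17;5m [38;2;21;17;5m[48;2;21;17;5m [38;2;21;17;5m[48;2;29;24;6m🬺[38;2;39;32;8m[48;2;27;22;6m🬊[38;2;53;43;12m[48;2;41;34;9m🬊[38;2;67;55;15m[48;2;55;45;12m🬊[38;2;81;67;18m[48;2;69;56;16m🬊[38;2;90;74;21m[48;2;20;15;6m🬕[38;2;22;18;7m[48;2;20;15;6m🬂[0m
[38;2;19;12;5m[48;2;18;9;5m🬂[38;2;19;12;5m[48;2;18;9;5m🬂[38;2;21;17;5m[48;2;18;9;5m🬁[38;2;21;17;5m[48;2;18;8;5m🬬[38;2;21;17;5m[48;2;21;17;5m [38;2;21;17;5m[48;2;21;17;5m [38;2;21;17;5m[48;2;22;18;5m🬺[38;2;32;27;7m[48;2;22;18;5m🬂[38;2;44;36;10m[48;2;28;22;6m🬊[38;2;54;44;12m[48;2;18;8;5m🬆[38;2;19;12;5m[48;2;18;9;5m🬂[38;2;19;12;5m[48;2;18;9;5m🬂[0m
</frame>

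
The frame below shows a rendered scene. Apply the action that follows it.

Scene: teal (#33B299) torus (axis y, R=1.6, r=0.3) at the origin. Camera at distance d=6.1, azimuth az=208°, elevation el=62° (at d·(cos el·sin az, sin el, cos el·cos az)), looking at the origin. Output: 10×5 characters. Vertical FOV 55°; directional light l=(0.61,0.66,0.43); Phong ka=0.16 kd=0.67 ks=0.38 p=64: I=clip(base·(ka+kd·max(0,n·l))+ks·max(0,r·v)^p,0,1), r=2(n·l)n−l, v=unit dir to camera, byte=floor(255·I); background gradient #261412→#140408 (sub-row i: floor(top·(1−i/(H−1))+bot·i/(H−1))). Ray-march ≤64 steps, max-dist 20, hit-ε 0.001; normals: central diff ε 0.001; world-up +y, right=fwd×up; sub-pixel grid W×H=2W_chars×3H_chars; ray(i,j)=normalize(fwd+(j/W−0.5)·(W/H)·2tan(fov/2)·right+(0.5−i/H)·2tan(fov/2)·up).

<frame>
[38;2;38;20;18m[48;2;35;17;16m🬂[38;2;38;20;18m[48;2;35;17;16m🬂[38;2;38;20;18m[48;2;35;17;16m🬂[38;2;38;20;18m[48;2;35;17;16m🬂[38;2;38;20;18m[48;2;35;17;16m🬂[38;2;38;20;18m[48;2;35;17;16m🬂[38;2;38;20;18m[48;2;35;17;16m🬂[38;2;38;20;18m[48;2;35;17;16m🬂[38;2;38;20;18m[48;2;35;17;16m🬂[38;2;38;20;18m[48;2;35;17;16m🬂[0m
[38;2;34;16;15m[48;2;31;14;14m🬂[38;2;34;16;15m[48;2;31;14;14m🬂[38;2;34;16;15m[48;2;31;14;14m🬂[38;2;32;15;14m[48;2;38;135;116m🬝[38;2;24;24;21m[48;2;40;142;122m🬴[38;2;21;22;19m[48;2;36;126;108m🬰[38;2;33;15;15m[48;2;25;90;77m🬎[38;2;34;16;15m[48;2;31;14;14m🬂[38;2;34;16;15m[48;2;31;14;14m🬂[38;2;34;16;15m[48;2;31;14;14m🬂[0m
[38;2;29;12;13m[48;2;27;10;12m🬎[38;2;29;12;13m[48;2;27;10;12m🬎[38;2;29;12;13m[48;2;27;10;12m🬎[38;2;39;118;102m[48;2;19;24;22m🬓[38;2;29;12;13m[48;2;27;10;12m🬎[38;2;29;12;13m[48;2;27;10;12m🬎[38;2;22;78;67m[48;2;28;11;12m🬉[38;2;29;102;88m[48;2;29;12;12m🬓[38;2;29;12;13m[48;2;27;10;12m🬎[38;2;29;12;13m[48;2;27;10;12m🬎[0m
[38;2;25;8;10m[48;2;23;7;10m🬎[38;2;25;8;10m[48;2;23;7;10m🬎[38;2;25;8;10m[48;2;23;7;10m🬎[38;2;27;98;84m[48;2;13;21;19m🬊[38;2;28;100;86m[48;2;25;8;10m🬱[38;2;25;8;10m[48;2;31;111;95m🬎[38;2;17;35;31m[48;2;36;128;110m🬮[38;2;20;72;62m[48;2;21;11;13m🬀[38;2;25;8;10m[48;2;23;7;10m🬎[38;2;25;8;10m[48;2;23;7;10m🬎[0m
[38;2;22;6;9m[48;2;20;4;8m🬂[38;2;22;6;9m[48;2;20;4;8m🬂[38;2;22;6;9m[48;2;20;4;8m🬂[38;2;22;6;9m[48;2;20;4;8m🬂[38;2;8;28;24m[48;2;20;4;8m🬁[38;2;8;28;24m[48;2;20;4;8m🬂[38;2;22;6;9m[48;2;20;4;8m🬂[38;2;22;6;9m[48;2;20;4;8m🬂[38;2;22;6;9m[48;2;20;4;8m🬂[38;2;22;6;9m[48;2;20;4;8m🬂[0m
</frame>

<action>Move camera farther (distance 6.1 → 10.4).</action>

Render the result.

<frame>
[38;2;38;20;18m[48;2;35;17;16m🬂[38;2;38;20;18m[48;2;35;17;16m🬂[38;2;38;20;18m[48;2;35;17;16m🬂[38;2;38;20;18m[48;2;35;17;16m🬂[38;2;38;20;18m[48;2;35;17;16m🬂[38;2;38;20;18m[48;2;35;17;16m🬂[38;2;38;20;18m[48;2;35;17;16m🬂[38;2;38;20;18m[48;2;35;17;16m🬂[38;2;38;20;18m[48;2;35;17;16m🬂[38;2;38;20;18m[48;2;35;17;16m🬂[0m
[38;2;34;16;15m[48;2;31;14;14m🬂[38;2;34;16;15m[48;2;31;14;14m🬂[38;2;34;16;15m[48;2;31;14;14m🬂[38;2;34;16;15m[48;2;31;14;14m🬂[38;2;34;16;15m[48;2;31;14;14m🬂[38;2;34;16;15m[48;2;31;14;14m🬂[38;2;34;16;15m[48;2;31;14;14m🬂[38;2;34;16;15m[48;2;31;14;14m🬂[38;2;34;16;15m[48;2;31;14;14m🬂[38;2;34;16;15m[48;2;31;14;14m🬂[0m
[38;2;29;12;13m[48;2;27;10;12m🬎[38;2;29;12;13m[48;2;27;10;12m🬎[38;2;29;12;13m[48;2;27;10;12m🬎[38;2;29;12;13m[48;2;27;10;12m🬎[38;2;23;83;71m[48;2;23;15;15m🬓[38;2;11;38;33m[48;2;28;11;12m🬂[38;2;48;132;116m[48;2;29;12;12m🬓[38;2;29;12;13m[48;2;27;10;12m🬎[38;2;29;12;13m[48;2;27;10;12m🬎[38;2;29;12;13m[48;2;27;10;12m🬎[0m
[38;2;25;8;10m[48;2;23;7;10m🬎[38;2;25;8;10m[48;2;23;7;10m🬎[38;2;25;8;10m[48;2;23;7;10m🬎[38;2;25;8;10m[48;2;23;7;10m🬎[38;2;35;122;105m[48;2;22;18;18m🬁[38;2;41;144;123m[48;2;21;11;13m🬁[38;2;8;28;24m[48;2;24;7;10m🬀[38;2;25;8;10m[48;2;23;7;10m🬎[38;2;25;8;10m[48;2;23;7;10m🬎[38;2;25;8;10m[48;2;23;7;10m🬎[0m
[38;2;22;6;9m[48;2;20;4;8m🬂[38;2;22;6;9m[48;2;20;4;8m🬂[38;2;22;6;9m[48;2;20;4;8m🬂[38;2;22;6;9m[48;2;20;4;8m🬂[38;2;22;6;9m[48;2;20;4;8m🬂[38;2;22;6;9m[48;2;20;4;8m🬂[38;2;22;6;9m[48;2;20;4;8m🬂[38;2;22;6;9m[48;2;20;4;8m🬂[38;2;22;6;9m[48;2;20;4;8m🬂[38;2;22;6;9m[48;2;20;4;8m🬂[0m
</frame>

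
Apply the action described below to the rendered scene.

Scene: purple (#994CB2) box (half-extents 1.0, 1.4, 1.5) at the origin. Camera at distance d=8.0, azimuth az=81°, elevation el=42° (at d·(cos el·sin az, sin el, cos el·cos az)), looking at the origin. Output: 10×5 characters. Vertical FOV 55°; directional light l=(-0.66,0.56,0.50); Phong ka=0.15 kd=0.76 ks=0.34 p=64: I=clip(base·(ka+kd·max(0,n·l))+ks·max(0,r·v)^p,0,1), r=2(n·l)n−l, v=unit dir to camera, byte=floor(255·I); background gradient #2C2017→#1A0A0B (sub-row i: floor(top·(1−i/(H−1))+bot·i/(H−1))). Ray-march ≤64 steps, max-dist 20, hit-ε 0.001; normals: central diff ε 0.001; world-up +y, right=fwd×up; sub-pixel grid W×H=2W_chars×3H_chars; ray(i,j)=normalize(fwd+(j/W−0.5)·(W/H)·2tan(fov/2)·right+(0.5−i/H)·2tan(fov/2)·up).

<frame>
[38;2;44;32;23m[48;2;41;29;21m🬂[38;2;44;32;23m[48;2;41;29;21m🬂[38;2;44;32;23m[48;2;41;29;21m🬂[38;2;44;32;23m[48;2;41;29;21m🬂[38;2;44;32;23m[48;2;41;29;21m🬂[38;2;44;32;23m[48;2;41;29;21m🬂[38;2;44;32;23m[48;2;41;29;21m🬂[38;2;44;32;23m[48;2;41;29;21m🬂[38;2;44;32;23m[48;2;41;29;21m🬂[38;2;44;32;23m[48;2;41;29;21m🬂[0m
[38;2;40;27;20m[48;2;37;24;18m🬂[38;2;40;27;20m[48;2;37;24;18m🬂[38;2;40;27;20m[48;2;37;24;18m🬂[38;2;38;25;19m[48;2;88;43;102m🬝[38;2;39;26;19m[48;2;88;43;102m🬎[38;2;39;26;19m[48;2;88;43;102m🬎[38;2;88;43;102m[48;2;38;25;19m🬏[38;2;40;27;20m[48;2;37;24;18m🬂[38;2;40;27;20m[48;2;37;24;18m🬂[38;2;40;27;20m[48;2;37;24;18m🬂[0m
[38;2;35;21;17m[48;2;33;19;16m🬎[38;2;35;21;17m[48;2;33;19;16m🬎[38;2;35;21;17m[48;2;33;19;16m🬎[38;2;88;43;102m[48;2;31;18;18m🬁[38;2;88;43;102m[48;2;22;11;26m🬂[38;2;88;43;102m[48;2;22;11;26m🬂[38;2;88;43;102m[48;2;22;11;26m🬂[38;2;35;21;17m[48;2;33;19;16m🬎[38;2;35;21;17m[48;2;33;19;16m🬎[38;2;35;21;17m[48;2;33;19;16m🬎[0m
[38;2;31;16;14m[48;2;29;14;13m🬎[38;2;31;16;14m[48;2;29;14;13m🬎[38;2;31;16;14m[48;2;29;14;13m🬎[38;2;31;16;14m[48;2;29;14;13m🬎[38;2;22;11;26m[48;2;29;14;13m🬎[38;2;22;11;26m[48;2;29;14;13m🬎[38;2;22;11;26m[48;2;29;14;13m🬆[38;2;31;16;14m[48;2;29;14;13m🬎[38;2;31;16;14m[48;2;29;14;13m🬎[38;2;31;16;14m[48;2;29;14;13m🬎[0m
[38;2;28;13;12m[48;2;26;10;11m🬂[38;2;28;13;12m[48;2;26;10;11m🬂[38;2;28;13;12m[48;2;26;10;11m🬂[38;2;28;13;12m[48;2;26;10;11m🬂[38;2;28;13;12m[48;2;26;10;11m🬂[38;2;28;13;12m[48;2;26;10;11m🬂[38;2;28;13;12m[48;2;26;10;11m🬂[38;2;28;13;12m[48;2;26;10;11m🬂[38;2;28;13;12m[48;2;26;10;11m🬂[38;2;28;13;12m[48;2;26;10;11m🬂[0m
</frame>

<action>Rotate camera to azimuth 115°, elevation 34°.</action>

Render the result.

<frame>
[38;2;44;32;23m[48;2;41;29;21m🬂[38;2;44;32;23m[48;2;41;29;21m🬂[38;2;44;32;23m[48;2;41;29;21m🬂[38;2;44;32;23m[48;2;41;29;21m🬂[38;2;44;32;23m[48;2;41;29;21m🬂[38;2;44;32;23m[48;2;41;29;21m🬂[38;2;44;32;23m[48;2;41;29;21m🬂[38;2;44;32;23m[48;2;41;29;21m🬂[38;2;44;32;23m[48;2;41;29;21m🬂[38;2;44;32;23m[48;2;41;29;21m🬂[0m
[38;2;40;27;20m[48;2;37;24;18m🬂[38;2;40;27;20m[48;2;37;24;18m🬂[38;2;40;27;20m[48;2;37;24;18m🬂[38;2;38;25;19m[48;2;117;72;131m🬝[38;2;39;26;19m[48;2;111;67;126m🬎[38;2;39;26;19m[48;2;95;50;109m🬎[38;2;39;26;19m[48;2;88;44;102m🬎[38;2;40;27;20m[48;2;37;24;18m🬂[38;2;40;27;20m[48;2;37;24;18m🬂[38;2;40;27;20m[48;2;37;24;18m🬂[0m
[38;2;35;21;17m[48;2;33;19;16m🬎[38;2;35;21;17m[48;2;33;19;16m🬎[38;2;35;21;17m[48;2;33;19;16m🬎[38;2;34;20;16m[48;2;22;11;26m▌[38;2;22;11;26m[48;2;126;82;141m🬺[38;2;102;57;116m[48;2;22;11;26m🬂[38;2;90;46;104m[48;2;22;11;26m🬀[38;2;35;21;17m[48;2;33;19;16m🬎[38;2;35;21;17m[48;2;33;19;16m🬎[38;2;35;21;17m[48;2;33;19;16m🬎[0m
[38;2;31;16;14m[48;2;29;14;13m🬎[38;2;31;16;14m[48;2;29;14;13m🬎[38;2;31;16;14m[48;2;29;14;13m🬎[38;2;30;15;13m[48;2;22;11;26m🬺[38;2;22;11;26m[48;2;29;14;13m🬎[38;2;22;11;26m[48;2;29;14;13m🬬[38;2;22;11;26m[48;2;30;15;13m🬄[38;2;31;16;14m[48;2;29;14;13m🬎[38;2;31;16;14m[48;2;29;14;13m🬎[38;2;31;16;14m[48;2;29;14;13m🬎[0m
[38;2;28;13;12m[48;2;26;10;11m🬂[38;2;28;13;12m[48;2;26;10;11m🬂[38;2;28;13;12m[48;2;26;10;11m🬂[38;2;28;13;12m[48;2;26;10;11m🬂[38;2;28;13;12m[48;2;26;10;11m🬂[38;2;28;13;12m[48;2;26;10;11m🬂[38;2;28;13;12m[48;2;26;10;11m🬂[38;2;28;13;12m[48;2;26;10;11m🬂[38;2;28;13;12m[48;2;26;10;11m🬂[38;2;28;13;12m[48;2;26;10;11m🬂[0m
</frame>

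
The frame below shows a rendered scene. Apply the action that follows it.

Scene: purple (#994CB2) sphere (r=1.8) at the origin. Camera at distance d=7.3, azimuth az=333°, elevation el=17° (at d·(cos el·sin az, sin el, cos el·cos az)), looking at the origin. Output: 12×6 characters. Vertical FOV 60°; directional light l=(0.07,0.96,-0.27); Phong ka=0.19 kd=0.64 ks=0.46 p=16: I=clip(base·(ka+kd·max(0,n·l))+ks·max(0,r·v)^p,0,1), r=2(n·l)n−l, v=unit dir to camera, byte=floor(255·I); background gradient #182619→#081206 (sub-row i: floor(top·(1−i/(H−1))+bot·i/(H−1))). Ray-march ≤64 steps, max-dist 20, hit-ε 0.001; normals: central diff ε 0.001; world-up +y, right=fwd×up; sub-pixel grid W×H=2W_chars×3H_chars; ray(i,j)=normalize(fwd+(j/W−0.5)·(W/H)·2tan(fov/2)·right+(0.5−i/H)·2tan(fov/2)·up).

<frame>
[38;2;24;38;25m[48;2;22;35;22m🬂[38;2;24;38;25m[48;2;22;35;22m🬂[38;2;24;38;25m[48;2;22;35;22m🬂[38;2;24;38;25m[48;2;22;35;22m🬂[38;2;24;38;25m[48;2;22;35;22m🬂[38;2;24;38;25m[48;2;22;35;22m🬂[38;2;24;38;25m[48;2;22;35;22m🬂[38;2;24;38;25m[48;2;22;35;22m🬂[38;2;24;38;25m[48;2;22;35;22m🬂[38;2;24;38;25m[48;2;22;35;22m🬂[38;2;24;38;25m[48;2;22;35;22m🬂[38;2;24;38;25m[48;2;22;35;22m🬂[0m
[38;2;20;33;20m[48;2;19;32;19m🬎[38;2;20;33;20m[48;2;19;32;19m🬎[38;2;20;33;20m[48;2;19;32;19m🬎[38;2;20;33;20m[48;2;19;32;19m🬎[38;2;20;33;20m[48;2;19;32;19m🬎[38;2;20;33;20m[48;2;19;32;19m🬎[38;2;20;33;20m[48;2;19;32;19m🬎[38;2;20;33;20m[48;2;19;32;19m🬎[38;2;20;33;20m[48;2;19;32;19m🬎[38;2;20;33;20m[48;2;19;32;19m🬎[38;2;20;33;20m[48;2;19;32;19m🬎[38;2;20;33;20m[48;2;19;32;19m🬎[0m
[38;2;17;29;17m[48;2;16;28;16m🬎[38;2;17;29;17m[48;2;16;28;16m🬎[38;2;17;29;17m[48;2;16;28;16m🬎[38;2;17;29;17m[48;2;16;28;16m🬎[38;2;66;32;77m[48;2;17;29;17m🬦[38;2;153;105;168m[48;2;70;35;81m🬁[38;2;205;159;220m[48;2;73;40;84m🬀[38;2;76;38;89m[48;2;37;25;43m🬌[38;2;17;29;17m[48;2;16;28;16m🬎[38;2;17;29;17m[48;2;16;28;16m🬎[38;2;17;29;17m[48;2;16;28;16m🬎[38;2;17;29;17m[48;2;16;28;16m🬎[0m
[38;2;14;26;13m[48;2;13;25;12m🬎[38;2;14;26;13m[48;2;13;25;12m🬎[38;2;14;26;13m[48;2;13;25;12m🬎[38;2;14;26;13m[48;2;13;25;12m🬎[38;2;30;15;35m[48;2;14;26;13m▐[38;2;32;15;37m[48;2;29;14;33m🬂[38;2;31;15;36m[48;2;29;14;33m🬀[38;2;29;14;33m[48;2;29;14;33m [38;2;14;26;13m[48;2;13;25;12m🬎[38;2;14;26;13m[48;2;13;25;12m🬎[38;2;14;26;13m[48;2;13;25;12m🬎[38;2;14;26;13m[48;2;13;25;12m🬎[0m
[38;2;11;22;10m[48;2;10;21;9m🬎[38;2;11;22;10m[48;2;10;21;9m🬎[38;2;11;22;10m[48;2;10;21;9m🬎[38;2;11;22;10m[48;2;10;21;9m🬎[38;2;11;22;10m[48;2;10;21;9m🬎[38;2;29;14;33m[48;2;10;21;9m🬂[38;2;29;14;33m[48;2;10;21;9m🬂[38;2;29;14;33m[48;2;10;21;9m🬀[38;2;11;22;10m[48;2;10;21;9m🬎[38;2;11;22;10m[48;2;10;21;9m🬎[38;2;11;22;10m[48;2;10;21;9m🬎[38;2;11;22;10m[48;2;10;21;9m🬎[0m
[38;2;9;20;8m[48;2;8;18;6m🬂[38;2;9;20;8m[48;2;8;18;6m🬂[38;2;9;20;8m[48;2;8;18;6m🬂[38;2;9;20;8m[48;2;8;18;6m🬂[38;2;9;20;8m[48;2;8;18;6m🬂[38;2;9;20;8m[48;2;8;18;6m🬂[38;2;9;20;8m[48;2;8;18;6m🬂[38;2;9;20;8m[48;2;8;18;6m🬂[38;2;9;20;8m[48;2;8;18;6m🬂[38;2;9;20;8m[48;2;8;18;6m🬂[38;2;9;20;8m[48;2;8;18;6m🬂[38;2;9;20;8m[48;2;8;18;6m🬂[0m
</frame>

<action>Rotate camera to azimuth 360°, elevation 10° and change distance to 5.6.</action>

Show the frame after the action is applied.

<frame>
[38;2;24;38;25m[48;2;22;35;22m🬂[38;2;24;38;25m[48;2;22;35;22m🬂[38;2;24;38;25m[48;2;22;35;22m🬂[38;2;24;38;25m[48;2;22;35;22m🬂[38;2;24;38;25m[48;2;22;35;22m🬂[38;2;24;38;25m[48;2;22;35;22m🬂[38;2;24;38;25m[48;2;22;35;22m🬂[38;2;24;38;25m[48;2;22;35;22m🬂[38;2;24;38;25m[48;2;22;35;22m🬂[38;2;24;38;25m[48;2;22;35;22m🬂[38;2;24;38;25m[48;2;22;35;22m🬂[38;2;24;38;25m[48;2;22;35;22m🬂[0m
[38;2;20;33;20m[48;2;19;32;19m🬎[38;2;20;33;20m[48;2;19;32;19m🬎[38;2;20;33;20m[48;2;19;32;19m🬎[38;2;20;33;20m[48;2;19;32;19m🬎[38;2;20;33;20m[48;2;83;41;96m🬝[38;2;20;33;20m[48;2;106;63;120m🬆[38;2;21;34;21m[48;2;139;93;154m🬂[38;2;20;33;20m[48;2;101;58;116m🬎[38;2;20;33;20m[48;2;19;32;19m🬎[38;2;20;33;20m[48;2;19;32;19m🬎[38;2;20;33;20m[48;2;19;32;19m🬎[38;2;20;33;20m[48;2;19;32;19m🬎[0m
[38;2;17;29;17m[48;2;16;28;16m🬎[38;2;17;29;17m[48;2;16;28;16m🬎[38;2;17;29;17m[48;2;16;28;16m🬎[38;2;17;29;17m[48;2;34;16;39m🬝[38;2;64;31;74m[48;2;38;18;45m🬂[38;2;62;31;72m[48;2;38;18;44m🬂[38;2;67;36;77m[48;2;39;19;46m🬂[38;2;69;35;80m[48;2;43;21;50m🬂[38;2;64;32;75m[48;2;29;25;33m🬄[38;2;17;29;17m[48;2;16;28;16m🬎[38;2;17;29;17m[48;2;16;28;16m🬎[38;2;17;29;17m[48;2;16;28;16m🬎[0m
[38;2;14;26;13m[48;2;13;25;12m🬎[38;2;14;26;13m[48;2;13;25;12m🬎[38;2;14;26;13m[48;2;13;25;12m🬎[38;2;29;14;33m[48;2;13;25;12m🬉[38;2;29;14;33m[48;2;29;14;33m [38;2;29;14;33m[48;2;29;14;33m [38;2;29;14;33m[48;2;29;14;33m [38;2;29;14;33m[48;2;29;14;33m [38;2;29;14;33m[48;2;13;25;12m🬝[38;2;14;26;13m[48;2;13;25;12m🬎[38;2;14;26;13m[48;2;13;25;12m🬎[38;2;14;26;13m[48;2;13;25;12m🬎[0m
[38;2;11;22;10m[48;2;10;21;9m🬎[38;2;11;22;10m[48;2;10;21;9m🬎[38;2;11;22;10m[48;2;10;21;9m🬎[38;2;11;22;10m[48;2;10;21;9m🬎[38;2;29;14;33m[48;2;10;21;9m🬊[38;2;29;14;33m[48;2;10;21;9m🬬[38;2;29;14;33m[48;2;29;14;33m [38;2;29;14;33m[48;2;10;21;9m🬎[38;2;29;14;33m[48;2;10;21;9m🬀[38;2;11;22;10m[48;2;10;21;9m🬎[38;2;11;22;10m[48;2;10;21;9m🬎[38;2;11;22;10m[48;2;10;21;9m🬎[0m
[38;2;9;20;8m[48;2;8;18;6m🬂[38;2;9;20;8m[48;2;8;18;6m🬂[38;2;9;20;8m[48;2;8;18;6m🬂[38;2;9;20;8m[48;2;8;18;6m🬂[38;2;9;20;8m[48;2;8;18;6m🬂[38;2;9;20;8m[48;2;8;18;6m🬂[38;2;9;20;8m[48;2;8;18;6m🬂[38;2;9;20;8m[48;2;8;18;6m🬂[38;2;9;20;8m[48;2;8;18;6m🬂[38;2;9;20;8m[48;2;8;18;6m🬂[38;2;9;20;8m[48;2;8;18;6m🬂[38;2;9;20;8m[48;2;8;18;6m🬂[0m
</frame>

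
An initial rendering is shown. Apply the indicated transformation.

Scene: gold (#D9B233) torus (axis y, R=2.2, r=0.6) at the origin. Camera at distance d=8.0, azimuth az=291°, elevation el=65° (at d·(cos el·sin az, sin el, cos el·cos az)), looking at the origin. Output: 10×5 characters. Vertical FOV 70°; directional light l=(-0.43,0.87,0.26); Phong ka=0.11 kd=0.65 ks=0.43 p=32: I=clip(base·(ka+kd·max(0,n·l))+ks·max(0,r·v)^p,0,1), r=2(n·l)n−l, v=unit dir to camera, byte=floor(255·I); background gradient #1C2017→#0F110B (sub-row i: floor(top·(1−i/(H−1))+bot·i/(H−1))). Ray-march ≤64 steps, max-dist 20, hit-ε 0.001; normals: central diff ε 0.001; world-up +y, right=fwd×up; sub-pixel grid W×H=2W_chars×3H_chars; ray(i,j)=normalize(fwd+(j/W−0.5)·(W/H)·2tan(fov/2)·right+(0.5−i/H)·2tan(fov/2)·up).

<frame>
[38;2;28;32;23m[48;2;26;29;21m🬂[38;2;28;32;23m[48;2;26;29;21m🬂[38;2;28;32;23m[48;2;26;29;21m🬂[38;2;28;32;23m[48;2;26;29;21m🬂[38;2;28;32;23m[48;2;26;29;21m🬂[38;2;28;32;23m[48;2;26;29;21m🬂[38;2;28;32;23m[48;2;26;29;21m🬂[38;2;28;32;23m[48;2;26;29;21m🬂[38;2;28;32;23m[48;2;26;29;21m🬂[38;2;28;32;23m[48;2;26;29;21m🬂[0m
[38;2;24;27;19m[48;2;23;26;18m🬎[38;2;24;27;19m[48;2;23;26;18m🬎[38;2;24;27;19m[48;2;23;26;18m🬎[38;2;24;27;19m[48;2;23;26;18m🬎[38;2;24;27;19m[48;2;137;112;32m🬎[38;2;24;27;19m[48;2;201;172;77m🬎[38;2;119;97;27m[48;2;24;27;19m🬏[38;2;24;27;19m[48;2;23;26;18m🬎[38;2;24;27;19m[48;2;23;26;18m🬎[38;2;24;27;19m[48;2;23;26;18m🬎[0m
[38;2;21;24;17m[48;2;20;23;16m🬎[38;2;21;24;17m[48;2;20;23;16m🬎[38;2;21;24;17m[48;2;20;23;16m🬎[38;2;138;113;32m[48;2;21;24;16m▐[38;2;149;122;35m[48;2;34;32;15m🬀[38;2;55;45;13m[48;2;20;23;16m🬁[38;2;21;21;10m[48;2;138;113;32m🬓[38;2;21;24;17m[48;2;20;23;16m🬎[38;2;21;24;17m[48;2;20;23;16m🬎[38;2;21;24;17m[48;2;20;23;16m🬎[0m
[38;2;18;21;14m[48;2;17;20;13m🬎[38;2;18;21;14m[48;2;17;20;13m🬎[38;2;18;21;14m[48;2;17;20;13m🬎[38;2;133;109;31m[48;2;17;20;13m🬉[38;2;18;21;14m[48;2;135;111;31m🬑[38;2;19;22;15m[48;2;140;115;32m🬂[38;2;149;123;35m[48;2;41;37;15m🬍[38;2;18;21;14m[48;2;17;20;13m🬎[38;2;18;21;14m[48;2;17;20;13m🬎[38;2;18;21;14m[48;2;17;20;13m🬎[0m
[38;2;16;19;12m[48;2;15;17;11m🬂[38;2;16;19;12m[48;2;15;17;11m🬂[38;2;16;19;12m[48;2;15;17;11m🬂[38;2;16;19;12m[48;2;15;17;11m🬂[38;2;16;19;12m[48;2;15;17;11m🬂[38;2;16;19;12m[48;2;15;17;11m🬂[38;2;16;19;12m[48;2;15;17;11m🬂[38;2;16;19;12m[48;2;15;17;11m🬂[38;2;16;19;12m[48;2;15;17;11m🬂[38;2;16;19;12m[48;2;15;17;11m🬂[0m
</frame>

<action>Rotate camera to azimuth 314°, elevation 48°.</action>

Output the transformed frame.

<frame>
[38;2;28;32;23m[48;2;26;29;21m🬂[38;2;28;32;23m[48;2;26;29;21m🬂[38;2;28;32;23m[48;2;26;29;21m🬂[38;2;28;32;23m[48;2;26;29;21m🬂[38;2;28;32;23m[48;2;26;29;21m🬂[38;2;28;32;23m[48;2;26;29;21m🬂[38;2;28;32;23m[48;2;26;29;21m🬂[38;2;28;32;23m[48;2;26;29;21m🬂[38;2;28;32;23m[48;2;26;29;21m🬂[38;2;28;32;23m[48;2;26;29;21m🬂[0m
[38;2;24;27;19m[48;2;23;26;18m🬎[38;2;24;27;19m[48;2;23;26;18m🬎[38;2;24;27;19m[48;2;23;26;18m🬎[38;2;24;27;19m[48;2;23;26;18m🬎[38;2;24;27;19m[48;2;23;26;18m🬎[38;2;126;103;29m[48;2;24;27;19m🬏[38;2;24;27;19m[48;2;23;26;18m🬎[38;2;24;27;19m[48;2;23;26;18m🬎[38;2;24;27;19m[48;2;23;26;18m🬎[38;2;24;27;19m[48;2;23;26;18m🬎[0m
[38;2;21;24;17m[48;2;20;23;16m🬎[38;2;21;24;17m[48;2;20;23;16m🬎[38;2;21;24;17m[48;2;20;23;16m🬎[38;2;21;24;16m[48;2;142;116;33m🬕[38;2;132;108;30m[48;2;26;26;14m🬂[38;2;123;101;28m[48;2;20;23;16m🬂[38;2;149;122;34m[48;2;38;36;16m🬧[38;2;21;24;17m[48;2;20;23;16m🬎[38;2;21;24;17m[48;2;20;23;16m🬎[38;2;21;24;17m[48;2;20;23;16m🬎[0m
[38;2;18;21;14m[48;2;17;20;13m🬎[38;2;18;21;14m[48;2;17;20;13m🬎[38;2;18;21;14m[48;2;17;20;13m🬎[38;2;129;106;30m[48;2;17;20;13m🬉[38;2;167;140;50m[48;2;46;42;17m🬌[38;2;45;41;17m[48;2;153;126;39m🬡[38;2;145;120;34m[48;2;37;35;14m🬆[38;2;18;21;14m[48;2;17;20;13m🬎[38;2;18;21;14m[48;2;17;20;13m🬎[38;2;18;21;14m[48;2;17;20;13m🬎[0m
[38;2;16;19;12m[48;2;15;17;11m🬂[38;2;16;19;12m[48;2;15;17;11m🬂[38;2;16;19;12m[48;2;15;17;11m🬂[38;2;16;19;12m[48;2;15;17;11m🬂[38;2;16;19;12m[48;2;15;17;11m🬂[38;2;16;19;12m[48;2;15;17;11m🬂[38;2;16;19;12m[48;2;15;17;11m🬂[38;2;16;19;12m[48;2;15;17;11m🬂[38;2;16;19;12m[48;2;15;17;11m🬂[38;2;16;19;12m[48;2;15;17;11m🬂[0m
</frame>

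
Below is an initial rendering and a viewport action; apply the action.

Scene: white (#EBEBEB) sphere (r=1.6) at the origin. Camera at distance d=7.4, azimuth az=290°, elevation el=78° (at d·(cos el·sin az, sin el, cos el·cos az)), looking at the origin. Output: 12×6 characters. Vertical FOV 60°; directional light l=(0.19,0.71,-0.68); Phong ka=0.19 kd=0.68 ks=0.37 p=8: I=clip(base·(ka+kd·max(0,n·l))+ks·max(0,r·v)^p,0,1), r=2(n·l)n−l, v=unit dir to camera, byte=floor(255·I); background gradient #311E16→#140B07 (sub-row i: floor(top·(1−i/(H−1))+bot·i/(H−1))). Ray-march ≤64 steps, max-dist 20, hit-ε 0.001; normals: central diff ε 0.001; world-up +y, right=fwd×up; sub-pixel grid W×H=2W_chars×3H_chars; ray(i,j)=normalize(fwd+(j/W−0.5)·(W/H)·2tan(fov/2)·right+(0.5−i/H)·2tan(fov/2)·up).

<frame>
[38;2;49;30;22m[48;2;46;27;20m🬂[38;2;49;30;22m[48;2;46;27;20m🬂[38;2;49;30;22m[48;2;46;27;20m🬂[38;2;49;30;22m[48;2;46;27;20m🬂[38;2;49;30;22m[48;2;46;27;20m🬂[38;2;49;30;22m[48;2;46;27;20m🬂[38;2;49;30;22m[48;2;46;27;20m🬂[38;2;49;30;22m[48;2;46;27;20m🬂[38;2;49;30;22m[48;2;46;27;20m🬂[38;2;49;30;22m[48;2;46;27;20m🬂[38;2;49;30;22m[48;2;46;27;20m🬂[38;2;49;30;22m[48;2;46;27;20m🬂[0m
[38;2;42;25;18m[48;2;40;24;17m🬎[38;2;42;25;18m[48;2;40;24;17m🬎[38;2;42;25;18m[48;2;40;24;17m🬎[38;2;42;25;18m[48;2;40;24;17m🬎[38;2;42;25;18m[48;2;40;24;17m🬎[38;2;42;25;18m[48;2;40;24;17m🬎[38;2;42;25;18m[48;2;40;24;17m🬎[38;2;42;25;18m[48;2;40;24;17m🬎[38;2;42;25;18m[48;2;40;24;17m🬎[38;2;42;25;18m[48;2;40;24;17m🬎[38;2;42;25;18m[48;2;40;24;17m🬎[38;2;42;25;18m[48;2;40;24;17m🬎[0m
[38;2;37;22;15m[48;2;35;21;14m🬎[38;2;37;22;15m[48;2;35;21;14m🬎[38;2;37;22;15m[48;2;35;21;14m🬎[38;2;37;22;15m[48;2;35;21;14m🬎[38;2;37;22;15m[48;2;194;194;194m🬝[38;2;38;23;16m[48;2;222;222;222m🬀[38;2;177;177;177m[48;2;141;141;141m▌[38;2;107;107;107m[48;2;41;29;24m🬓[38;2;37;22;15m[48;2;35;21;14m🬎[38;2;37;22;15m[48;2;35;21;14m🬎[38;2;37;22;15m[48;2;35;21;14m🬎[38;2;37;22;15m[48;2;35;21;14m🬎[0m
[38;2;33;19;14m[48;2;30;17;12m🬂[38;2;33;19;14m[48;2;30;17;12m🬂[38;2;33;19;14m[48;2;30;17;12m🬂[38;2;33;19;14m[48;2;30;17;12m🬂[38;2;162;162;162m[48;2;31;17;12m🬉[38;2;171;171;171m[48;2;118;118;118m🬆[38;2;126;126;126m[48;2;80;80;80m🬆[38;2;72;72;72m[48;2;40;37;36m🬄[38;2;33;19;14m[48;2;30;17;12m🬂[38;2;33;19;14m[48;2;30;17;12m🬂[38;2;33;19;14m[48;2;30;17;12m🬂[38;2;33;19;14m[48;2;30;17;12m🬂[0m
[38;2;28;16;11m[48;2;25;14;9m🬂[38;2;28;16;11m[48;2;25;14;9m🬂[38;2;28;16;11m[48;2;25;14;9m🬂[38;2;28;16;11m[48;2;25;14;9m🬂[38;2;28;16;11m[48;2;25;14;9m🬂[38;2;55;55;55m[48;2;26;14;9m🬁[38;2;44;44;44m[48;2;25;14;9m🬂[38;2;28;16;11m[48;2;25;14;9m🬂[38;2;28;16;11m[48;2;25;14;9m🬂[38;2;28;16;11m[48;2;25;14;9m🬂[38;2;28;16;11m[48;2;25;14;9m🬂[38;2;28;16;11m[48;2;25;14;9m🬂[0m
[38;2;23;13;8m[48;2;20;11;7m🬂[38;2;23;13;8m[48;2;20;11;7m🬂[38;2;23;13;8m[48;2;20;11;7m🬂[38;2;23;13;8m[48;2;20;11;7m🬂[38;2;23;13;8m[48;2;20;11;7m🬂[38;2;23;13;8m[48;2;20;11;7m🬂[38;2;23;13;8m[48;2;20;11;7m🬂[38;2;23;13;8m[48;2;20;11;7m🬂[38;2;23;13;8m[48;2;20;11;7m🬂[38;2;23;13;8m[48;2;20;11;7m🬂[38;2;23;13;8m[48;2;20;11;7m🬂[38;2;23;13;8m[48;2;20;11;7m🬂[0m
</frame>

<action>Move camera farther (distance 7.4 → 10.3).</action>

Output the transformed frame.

<frame>
[38;2;49;30;22m[48;2;46;27;20m🬂[38;2;49;30;22m[48;2;46;27;20m🬂[38;2;49;30;22m[48;2;46;27;20m🬂[38;2;49;30;22m[48;2;46;27;20m🬂[38;2;49;30;22m[48;2;46;27;20m🬂[38;2;49;30;22m[48;2;46;27;20m🬂[38;2;49;30;22m[48;2;46;27;20m🬂[38;2;49;30;22m[48;2;46;27;20m🬂[38;2;49;30;22m[48;2;46;27;20m🬂[38;2;49;30;22m[48;2;46;27;20m🬂[38;2;49;30;22m[48;2;46;27;20m🬂[38;2;49;30;22m[48;2;46;27;20m🬂[0m
[38;2;42;25;18m[48;2;40;24;17m🬎[38;2;42;25;18m[48;2;40;24;17m🬎[38;2;42;25;18m[48;2;40;24;17m🬎[38;2;42;25;18m[48;2;40;24;17m🬎[38;2;42;25;18m[48;2;40;24;17m🬎[38;2;42;25;18m[48;2;40;24;17m🬎[38;2;42;25;18m[48;2;40;24;17m🬎[38;2;42;25;18m[48;2;40;24;17m🬎[38;2;42;25;18m[48;2;40;24;17m🬎[38;2;42;25;18m[48;2;40;24;17m🬎[38;2;42;25;18m[48;2;40;24;17m🬎[38;2;42;25;18m[48;2;40;24;17m🬎[0m
[38;2;37;22;15m[48;2;35;21;14m🬎[38;2;37;22;15m[48;2;35;21;14m🬎[38;2;37;22;15m[48;2;35;21;14m🬎[38;2;37;22;15m[48;2;35;21;14m🬎[38;2;37;22;15m[48;2;35;21;14m🬎[38;2;37;22;15m[48;2;217;217;217m🬆[38;2;38;23;16m[48;2;153;153;153m🬂[38;2;60;60;60m[48;2;37;22;15m🬏[38;2;37;22;15m[48;2;35;21;14m🬎[38;2;37;22;15m[48;2;35;21;14m🬎[38;2;37;22;15m[48;2;35;21;14m🬎[38;2;37;22;15m[48;2;35;21;14m🬎[0m
[38;2;33;19;14m[48;2;30;17;12m🬂[38;2;33;19;14m[48;2;30;17;12m🬂[38;2;33;19;14m[48;2;30;17;12m🬂[38;2;33;19;14m[48;2;30;17;12m🬂[38;2;33;19;14m[48;2;30;17;12m🬂[38;2;157;157;157m[48;2;47;40;38m🬎[38;2;116;116;116m[48;2;51;51;51m🬆[38;2;44;44;44m[48;2;31;17;12m🬄[38;2;33;19;14m[48;2;30;17;12m🬂[38;2;33;19;14m[48;2;30;17;12m🬂[38;2;33;19;14m[48;2;30;17;12m🬂[38;2;33;19;14m[48;2;30;17;12m🬂[0m
[38;2;28;16;11m[48;2;25;14;9m🬂[38;2;28;16;11m[48;2;25;14;9m🬂[38;2;28;16;11m[48;2;25;14;9m🬂[38;2;28;16;11m[48;2;25;14;9m🬂[38;2;28;16;11m[48;2;25;14;9m🬂[38;2;28;16;11m[48;2;25;14;9m🬂[38;2;28;16;11m[48;2;25;14;9m🬂[38;2;28;16;11m[48;2;25;14;9m🬂[38;2;28;16;11m[48;2;25;14;9m🬂[38;2;28;16;11m[48;2;25;14;9m🬂[38;2;28;16;11m[48;2;25;14;9m🬂[38;2;28;16;11m[48;2;25;14;9m🬂[0m
[38;2;23;13;8m[48;2;20;11;7m🬂[38;2;23;13;8m[48;2;20;11;7m🬂[38;2;23;13;8m[48;2;20;11;7m🬂[38;2;23;13;8m[48;2;20;11;7m🬂[38;2;23;13;8m[48;2;20;11;7m🬂[38;2;23;13;8m[48;2;20;11;7m🬂[38;2;23;13;8m[48;2;20;11;7m🬂[38;2;23;13;8m[48;2;20;11;7m🬂[38;2;23;13;8m[48;2;20;11;7m🬂[38;2;23;13;8m[48;2;20;11;7m🬂[38;2;23;13;8m[48;2;20;11;7m🬂[38;2;23;13;8m[48;2;20;11;7m🬂[0m
</frame>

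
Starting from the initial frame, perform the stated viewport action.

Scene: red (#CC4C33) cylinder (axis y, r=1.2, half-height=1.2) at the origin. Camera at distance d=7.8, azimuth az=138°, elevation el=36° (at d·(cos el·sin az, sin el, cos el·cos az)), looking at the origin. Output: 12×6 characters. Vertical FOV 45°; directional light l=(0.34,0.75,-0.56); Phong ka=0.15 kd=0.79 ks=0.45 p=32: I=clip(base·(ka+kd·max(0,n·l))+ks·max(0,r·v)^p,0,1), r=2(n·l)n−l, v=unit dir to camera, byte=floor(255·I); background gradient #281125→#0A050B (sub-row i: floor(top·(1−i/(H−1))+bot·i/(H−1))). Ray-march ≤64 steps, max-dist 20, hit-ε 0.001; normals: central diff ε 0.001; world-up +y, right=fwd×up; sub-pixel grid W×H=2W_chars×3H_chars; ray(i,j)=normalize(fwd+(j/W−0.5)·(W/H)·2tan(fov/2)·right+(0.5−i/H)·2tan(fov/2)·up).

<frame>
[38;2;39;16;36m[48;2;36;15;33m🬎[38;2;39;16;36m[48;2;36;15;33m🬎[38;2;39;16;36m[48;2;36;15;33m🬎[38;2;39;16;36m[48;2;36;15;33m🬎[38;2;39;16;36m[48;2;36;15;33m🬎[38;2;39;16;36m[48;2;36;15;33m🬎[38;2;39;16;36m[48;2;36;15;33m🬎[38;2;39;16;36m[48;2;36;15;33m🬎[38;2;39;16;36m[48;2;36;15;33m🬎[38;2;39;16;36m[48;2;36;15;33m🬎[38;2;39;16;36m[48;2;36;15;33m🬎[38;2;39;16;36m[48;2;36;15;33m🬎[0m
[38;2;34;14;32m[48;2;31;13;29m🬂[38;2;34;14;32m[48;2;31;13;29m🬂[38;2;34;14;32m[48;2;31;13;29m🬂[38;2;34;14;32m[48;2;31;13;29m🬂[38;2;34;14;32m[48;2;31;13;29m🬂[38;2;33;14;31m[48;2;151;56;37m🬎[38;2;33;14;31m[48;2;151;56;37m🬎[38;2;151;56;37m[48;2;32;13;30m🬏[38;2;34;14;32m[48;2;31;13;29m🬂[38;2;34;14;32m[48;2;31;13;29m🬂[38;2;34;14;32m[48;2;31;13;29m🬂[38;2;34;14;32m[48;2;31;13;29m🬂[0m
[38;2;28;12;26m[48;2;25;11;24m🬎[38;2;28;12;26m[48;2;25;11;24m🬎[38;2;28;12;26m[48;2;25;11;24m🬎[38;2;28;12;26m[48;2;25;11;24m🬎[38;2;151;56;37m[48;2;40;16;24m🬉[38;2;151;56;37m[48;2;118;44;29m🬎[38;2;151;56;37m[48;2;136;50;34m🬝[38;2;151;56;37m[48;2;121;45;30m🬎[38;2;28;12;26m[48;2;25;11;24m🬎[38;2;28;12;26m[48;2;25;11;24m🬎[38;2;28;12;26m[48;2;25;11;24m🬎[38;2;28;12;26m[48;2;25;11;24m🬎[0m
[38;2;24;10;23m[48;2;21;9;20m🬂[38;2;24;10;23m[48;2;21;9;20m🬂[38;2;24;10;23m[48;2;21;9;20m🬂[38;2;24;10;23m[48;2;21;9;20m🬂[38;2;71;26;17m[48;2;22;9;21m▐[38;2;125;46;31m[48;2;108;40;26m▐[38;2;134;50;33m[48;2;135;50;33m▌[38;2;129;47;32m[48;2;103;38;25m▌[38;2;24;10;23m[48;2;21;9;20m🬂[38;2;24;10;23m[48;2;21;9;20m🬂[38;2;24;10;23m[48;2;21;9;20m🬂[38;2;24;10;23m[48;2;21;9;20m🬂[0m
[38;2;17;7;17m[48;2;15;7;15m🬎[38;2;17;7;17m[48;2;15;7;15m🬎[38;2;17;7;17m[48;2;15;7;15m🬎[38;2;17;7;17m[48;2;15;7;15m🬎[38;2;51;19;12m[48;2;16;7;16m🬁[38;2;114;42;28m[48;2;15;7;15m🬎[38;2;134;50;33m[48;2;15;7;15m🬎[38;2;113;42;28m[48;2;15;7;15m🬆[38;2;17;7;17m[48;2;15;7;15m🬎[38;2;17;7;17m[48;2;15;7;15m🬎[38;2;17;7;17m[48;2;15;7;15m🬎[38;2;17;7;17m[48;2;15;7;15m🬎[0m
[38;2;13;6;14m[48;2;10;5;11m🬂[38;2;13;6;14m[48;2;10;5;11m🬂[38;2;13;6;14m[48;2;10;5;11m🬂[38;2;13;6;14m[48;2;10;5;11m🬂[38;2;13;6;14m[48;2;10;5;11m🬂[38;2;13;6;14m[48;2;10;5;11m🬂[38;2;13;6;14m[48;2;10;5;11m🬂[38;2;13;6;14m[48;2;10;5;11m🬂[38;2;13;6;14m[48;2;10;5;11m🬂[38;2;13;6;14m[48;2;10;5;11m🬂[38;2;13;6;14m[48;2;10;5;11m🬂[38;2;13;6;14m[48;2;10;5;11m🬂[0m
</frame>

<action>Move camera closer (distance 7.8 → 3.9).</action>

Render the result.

<frame>
[38;2;39;16;36m[48;2;36;15;33m🬎[38;2;39;16;36m[48;2;36;15;33m🬎[38;2;38;16;35m[48;2;151;56;37m🬝[38;2;39;16;36m[48;2;151;56;37m🬆[38;2;40;17;37m[48;2;151;56;37m🬂[38;2;40;17;37m[48;2;151;56;37m🬂[38;2;40;17;37m[48;2;151;56;37m🬂[38;2;40;17;37m[48;2;151;56;37m🬂[38;2;40;17;37m[48;2;151;56;37m🬂[38;2;39;16;36m[48;2;151;56;37m🬎[38;2;39;16;36m[48;2;36;15;33m🬎[38;2;39;16;36m[48;2;36;15;33m🬎[0m
[38;2;34;14;32m[48;2;31;13;29m🬂[38;2;34;14;32m[48;2;31;13;29m🬂[38;2;151;56;37m[48;2;71;26;17m🬬[38;2;151;56;37m[48;2;151;56;37m [38;2;151;56;37m[48;2;151;56;37m [38;2;151;56;37m[48;2;151;56;37m [38;2;151;56;37m[48;2;151;56;37m [38;2;151;56;37m[48;2;151;56;37m [38;2;151;56;37m[48;2;151;56;37m [38;2;151;56;37m[48;2;151;56;37m [38;2;135;50;33m[48;2;32;13;30m▌[38;2;34;14;32m[48;2;31;13;29m🬂[0m
[38;2;28;12;26m[48;2;25;11;24m🬎[38;2;28;12;26m[48;2;25;11;24m🬎[38;2;87;32;21m[48;2;27;11;25m▐[38;2;112;41;27m[48;2;103;38;25m▐[38;2;151;56;37m[48;2;122;45;30m🬂[38;2;151;56;37m[48;2;130;48;32m🬂[38;2;151;56;37m[48;2;134;50;33m🬂[38;2;151;56;37m[48;2;135;50;33m🬂[38;2;151;56;37m[48;2;132;49;32m🬀[38;2;126;46;31m[48;2;115;42;28m▌[38;2;28;12;26m[48;2;25;11;24m🬎[38;2;28;12;26m[48;2;25;11;24m🬎[0m
[38;2;24;10;23m[48;2;21;9;20m🬂[38;2;24;10;23m[48;2;21;9;20m🬂[38;2;74;27;18m[48;2;21;9;21m🬁[38;2;108;40;26m[48;2;94;34;23m▐[38;2;123;45;30m[48;2;117;43;29m▐[38;2;128;47;32m[48;2;131;49;32m▌[38;2;134;50;33m[48;2;135;50;33m▌[38;2;136;50;34m[48;2;135;50;33m▌[38;2;133;49;33m[48;2;129;47;32m▌[38;2;117;43;28m[48;2;21;9;20m🬕[38;2;24;10;23m[48;2;21;9;20m🬂[38;2;24;10;23m[48;2;21;9;20m🬂[0m
[38;2;17;7;17m[48;2;15;7;15m🬎[38;2;17;7;17m[48;2;15;7;15m🬎[38;2;17;7;17m[48;2;15;7;15m🬎[38;2;97;35;24m[48;2;68;25;17m🬨[38;2;121;45;30m[48;2;113;41;28m▐[38;2;127;47;31m[48;2;131;48;32m▌[38;2;134;50;33m[48;2;135;50;33m▌[38;2;136;50;34m[48;2;134;50;33m▌[38;2;131;48;32m[48;2;124;46;30m▌[38;2;105;39;26m[48;2;16;7;16m▌[38;2;17;7;17m[48;2;15;7;15m🬎[38;2;17;7;17m[48;2;15;7;15m🬎[0m
[38;2;13;6;14m[48;2;10;5;11m🬂[38;2;13;6;14m[48;2;10;5;11m🬂[38;2;13;6;14m[48;2;10;5;11m🬂[38;2;91;34;22m[48;2;11;5;12m🬉[38;2;118;43;29m[48;2;107;40;26m▐[38;2;130;48;32m[48;2;125;46;31m▐[38;2;134;50;33m[48;2;135;50;33m▌[38;2;135;50;33m[48;2;133;49;33m▌[38;2;124;46;30m[48;2;10;5;11m🬝[38;2;13;6;14m[48;2;10;5;11m🬂[38;2;13;6;14m[48;2;10;5;11m🬂[38;2;13;6;14m[48;2;10;5;11m🬂[0m
</frame>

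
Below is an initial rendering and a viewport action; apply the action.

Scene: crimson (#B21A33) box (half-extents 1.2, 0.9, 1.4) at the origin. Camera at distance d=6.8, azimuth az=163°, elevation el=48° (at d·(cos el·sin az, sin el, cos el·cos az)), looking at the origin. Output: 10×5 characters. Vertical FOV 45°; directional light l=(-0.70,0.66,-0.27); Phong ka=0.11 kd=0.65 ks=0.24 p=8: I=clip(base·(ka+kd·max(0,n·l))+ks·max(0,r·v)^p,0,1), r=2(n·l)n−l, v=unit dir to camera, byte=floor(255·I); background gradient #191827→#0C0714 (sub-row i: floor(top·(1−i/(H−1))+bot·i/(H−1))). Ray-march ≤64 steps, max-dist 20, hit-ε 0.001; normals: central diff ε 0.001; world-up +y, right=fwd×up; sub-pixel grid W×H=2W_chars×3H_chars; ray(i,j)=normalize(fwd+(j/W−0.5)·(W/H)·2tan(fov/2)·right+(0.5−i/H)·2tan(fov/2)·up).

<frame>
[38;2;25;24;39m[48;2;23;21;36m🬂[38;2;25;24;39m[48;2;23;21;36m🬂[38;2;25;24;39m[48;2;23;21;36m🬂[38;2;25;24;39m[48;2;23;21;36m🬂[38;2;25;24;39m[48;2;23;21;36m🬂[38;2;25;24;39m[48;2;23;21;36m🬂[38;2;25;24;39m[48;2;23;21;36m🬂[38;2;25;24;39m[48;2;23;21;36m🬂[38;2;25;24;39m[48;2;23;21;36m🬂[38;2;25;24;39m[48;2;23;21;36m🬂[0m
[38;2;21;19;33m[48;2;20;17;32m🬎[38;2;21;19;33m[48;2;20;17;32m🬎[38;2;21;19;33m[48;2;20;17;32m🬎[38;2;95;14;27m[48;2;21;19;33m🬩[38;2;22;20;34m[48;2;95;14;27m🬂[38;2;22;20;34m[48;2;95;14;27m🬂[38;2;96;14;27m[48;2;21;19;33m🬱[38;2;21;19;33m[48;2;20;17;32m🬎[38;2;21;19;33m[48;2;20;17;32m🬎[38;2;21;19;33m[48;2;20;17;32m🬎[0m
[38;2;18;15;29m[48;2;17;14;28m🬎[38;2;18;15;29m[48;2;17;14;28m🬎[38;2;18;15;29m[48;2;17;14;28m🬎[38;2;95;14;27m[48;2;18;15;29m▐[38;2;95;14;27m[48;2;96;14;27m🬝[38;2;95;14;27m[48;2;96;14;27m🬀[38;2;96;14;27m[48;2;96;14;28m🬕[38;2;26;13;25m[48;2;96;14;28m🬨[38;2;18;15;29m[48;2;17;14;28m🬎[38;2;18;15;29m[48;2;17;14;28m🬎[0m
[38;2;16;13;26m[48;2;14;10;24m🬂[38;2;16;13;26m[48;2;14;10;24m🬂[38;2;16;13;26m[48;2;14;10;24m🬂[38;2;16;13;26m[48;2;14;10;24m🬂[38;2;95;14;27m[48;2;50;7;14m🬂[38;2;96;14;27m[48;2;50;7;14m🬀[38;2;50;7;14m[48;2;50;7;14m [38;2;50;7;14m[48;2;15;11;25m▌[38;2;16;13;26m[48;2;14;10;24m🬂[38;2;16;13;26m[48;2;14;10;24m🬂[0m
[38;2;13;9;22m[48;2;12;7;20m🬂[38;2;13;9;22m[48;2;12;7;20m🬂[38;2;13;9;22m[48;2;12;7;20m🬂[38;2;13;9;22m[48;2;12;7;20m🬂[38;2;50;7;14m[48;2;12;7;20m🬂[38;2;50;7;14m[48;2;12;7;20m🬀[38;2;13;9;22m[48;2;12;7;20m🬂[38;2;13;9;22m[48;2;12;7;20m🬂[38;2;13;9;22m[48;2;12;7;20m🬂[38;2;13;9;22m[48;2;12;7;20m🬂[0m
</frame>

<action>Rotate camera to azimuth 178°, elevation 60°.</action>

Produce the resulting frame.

<frame>
[38;2;25;24;39m[48;2;23;21;36m🬂[38;2;25;24;39m[48;2;23;21;36m🬂[38;2;25;24;39m[48;2;23;21;36m🬂[38;2;25;24;39m[48;2;23;21;36m🬂[38;2;25;24;39m[48;2;23;21;36m🬂[38;2;25;24;39m[48;2;23;21;36m🬂[38;2;25;24;39m[48;2;23;21;36m🬂[38;2;25;24;39m[48;2;23;21;36m🬂[38;2;25;24;39m[48;2;23;21;36m🬂[38;2;25;24;39m[48;2;23;21;36m🬂[0m
[38;2;21;19;33m[48;2;20;17;32m🬎[38;2;21;19;33m[48;2;20;17;32m🬎[38;2;21;19;33m[48;2;20;17;32m🬎[38;2;95;14;27m[48;2;21;19;33m🬦[38;2;22;20;34m[48;2;95;14;27m🬂[38;2;22;20;34m[48;2;95;14;27m🬀[38;2;95;14;27m[48;2;96;14;27m🬆[38;2;21;19;33m[48;2;20;17;32m🬎[38;2;21;19;33m[48;2;20;17;32m🬎[38;2;21;19;33m[48;2;20;17;32m🬎[0m
[38;2;18;15;29m[48;2;17;14;28m🬎[38;2;18;15;29m[48;2;17;14;28m🬎[38;2;18;15;29m[48;2;17;14;28m🬎[38;2;95;14;27m[48;2;18;15;29m▐[38;2;95;14;27m[48;2;96;14;27m🬝[38;2;95;14;27m[48;2;96;14;27m🬀[38;2;96;14;27m[48;2;96;14;28m🬝[38;2;18;15;29m[48;2;17;14;28m🬎[38;2;18;15;29m[48;2;17;14;28m🬎[38;2;18;15;29m[48;2;17;14;28m🬎[0m
[38;2;16;13;26m[48;2;14;10;24m🬂[38;2;16;13;26m[48;2;14;10;24m🬂[38;2;16;13;26m[48;2;14;10;24m🬂[38;2;95;14;27m[48;2;23;10;22m🬉[38;2;95;14;27m[48;2;50;7;14m🬎[38;2;96;14;27m[48;2;50;7;14m🬎[38;2;91;13;26m[48;2;50;7;14m🬎[38;2;97;15;29m[48;2;21;10;22m🬀[38;2;16;13;26m[48;2;14;10;24m🬂[38;2;16;13;26m[48;2;14;10;24m🬂[0m
[38;2;13;9;22m[48;2;12;7;20m🬂[38;2;13;9;22m[48;2;12;7;20m🬂[38;2;13;9;22m[48;2;12;7;20m🬂[38;2;13;9;22m[48;2;12;7;20m🬂[38;2;13;9;22m[48;2;12;7;20m🬂[38;2;13;9;22m[48;2;12;7;20m🬂[38;2;13;9;22m[48;2;12;7;20m🬂[38;2;13;9;22m[48;2;12;7;20m🬂[38;2;13;9;22m[48;2;12;7;20m🬂[38;2;13;9;22m[48;2;12;7;20m🬂[0m
</frame>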